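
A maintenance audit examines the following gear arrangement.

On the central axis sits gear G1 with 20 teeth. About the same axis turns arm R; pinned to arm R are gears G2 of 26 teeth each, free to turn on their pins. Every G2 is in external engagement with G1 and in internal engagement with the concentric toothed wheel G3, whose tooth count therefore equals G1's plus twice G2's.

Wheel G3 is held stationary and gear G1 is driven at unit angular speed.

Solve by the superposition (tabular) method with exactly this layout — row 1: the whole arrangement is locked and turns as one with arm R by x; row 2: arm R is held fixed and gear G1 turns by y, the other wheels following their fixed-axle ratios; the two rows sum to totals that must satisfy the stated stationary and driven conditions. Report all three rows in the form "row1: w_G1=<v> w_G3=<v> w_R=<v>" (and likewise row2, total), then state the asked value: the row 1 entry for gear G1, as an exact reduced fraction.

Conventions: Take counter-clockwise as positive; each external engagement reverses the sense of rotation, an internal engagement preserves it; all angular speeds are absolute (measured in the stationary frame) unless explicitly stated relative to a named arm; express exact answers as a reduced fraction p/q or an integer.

row1: w_G1=5/23 w_G3=5/23 w_R=5/23
row2: w_G1=18/23 w_G3=-5/23 w_R=0
total: w_G1=1 w_G3=0 w_R=5/23
asked value: 5/23

class = planetary set [G3 = 20+2·26 = 72; Willis about the carrier]
row 1 (train locked, turned with arm): all members turn x
row 2: sun turns y, ring = −(20/72)·y, arm 0
boundary: total ω_ring = x − (20/72)·y = 0 and total ω_sun = x + y = 1  ⇒  y = 18/23, x = 5/23
row 2 ring = −(20/72)·18/23 = -5/23
totals (row 1 + row 2): sun 5/23 + 18/23 = 1, ring 5/23 + (-5/23) = 0, arm 5/23 + 0 = 5/23
asked cell (row1, sun) = 5/23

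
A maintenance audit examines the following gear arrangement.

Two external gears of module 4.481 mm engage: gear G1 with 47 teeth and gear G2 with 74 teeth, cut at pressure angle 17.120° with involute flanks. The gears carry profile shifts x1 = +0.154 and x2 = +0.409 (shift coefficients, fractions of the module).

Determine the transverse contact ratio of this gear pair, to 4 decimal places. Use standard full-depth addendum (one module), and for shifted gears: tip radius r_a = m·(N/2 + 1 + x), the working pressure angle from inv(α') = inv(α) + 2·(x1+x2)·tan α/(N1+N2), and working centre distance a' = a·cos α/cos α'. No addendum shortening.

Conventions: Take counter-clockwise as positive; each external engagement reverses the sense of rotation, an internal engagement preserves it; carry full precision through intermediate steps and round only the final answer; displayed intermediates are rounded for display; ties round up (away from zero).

1.8667

topology: single-mesh involute geometry — m = 4.481, 47T/74T pair
base radii: r_b1 = 100.637535, r_b2 = 158.450588
tip radii: r_a1 = 110.474574, r_a2 = 172.110729
inv(α') = inv(17.120°) + 2·(+0.154+0.409)·tan α/(47+74) = 0.01208833  ⇒  α' = 18.69178°
a' = a·cos α / cos α' = 271.1005·cos 17.120°/cos 18.69178° = 273.514294
action lengths: √(r_a1²−r_b1²) = 45.571021, √(r_a2²−r_b2²) = 67.197577
base pitch p_b = π·m·cos α = 13.453708
CR = (45.571021 + 67.197577 − 273.514294·sin 18.69178°)/13.453708 = 1.866661
contact ratio ≈ 1.8667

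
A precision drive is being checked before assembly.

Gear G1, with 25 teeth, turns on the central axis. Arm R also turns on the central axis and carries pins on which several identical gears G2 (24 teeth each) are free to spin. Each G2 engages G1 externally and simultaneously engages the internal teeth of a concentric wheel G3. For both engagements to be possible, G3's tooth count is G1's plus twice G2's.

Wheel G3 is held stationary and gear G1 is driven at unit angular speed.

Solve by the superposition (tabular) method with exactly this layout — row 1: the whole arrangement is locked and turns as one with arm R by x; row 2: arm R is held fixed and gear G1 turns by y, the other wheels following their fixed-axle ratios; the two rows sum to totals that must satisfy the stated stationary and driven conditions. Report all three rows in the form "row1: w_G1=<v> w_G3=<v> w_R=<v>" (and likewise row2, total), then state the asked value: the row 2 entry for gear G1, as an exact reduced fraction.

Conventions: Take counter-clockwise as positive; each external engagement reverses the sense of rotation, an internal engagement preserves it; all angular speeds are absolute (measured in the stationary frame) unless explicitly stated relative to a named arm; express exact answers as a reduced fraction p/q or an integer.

recognized (axles ride arm R): planetary set, 25/24/73 teeth
row 1 — lock + rotate with arm: ω_sun = ω_ring = ω_arm = x
row 2: sun turns y, ring = −(25/73)·y, arm 0
boundary: total ω_ring = x − (25/73)·y = 0 and total ω_sun = x + y = 1  ⇒  y = 73/98, x = 25/98
row 2 ring = −(25/73)·73/98 = -25/98
totals (row 1 + row 2): sun 25/98 + 73/98 = 1, ring 25/98 + (-25/98) = 0, arm 25/98 + 0 = 25/98
asked cell (row2, sun) = 73/98

row1: w_G1=25/98 w_G3=25/98 w_R=25/98
row2: w_G1=73/98 w_G3=-25/98 w_R=0
total: w_G1=1 w_G3=0 w_R=25/98
asked value: 73/98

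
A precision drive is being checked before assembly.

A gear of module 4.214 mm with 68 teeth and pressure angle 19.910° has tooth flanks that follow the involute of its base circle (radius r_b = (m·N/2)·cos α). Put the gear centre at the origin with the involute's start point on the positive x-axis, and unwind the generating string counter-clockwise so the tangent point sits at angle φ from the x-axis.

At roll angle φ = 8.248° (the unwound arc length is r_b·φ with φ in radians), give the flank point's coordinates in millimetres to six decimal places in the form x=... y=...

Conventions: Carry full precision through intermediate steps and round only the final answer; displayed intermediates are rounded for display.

single-mesh involute tooth geometry (68T wheel at module 4.214)
pitch radius r_p = m·N/2 = 4.214·68/2 = 143.276000
base radius r_b = r_p·cos α = 143.276000·cos 19.910° = 134.712208
roll angle φ = 8.248° = 0.14395476 rad
x = r_b·(cos φ + φ·sin φ) = 136.100804
y = r_b·(sin φ − φ·cos φ) = 0.133679

x=136.100804 y=0.133679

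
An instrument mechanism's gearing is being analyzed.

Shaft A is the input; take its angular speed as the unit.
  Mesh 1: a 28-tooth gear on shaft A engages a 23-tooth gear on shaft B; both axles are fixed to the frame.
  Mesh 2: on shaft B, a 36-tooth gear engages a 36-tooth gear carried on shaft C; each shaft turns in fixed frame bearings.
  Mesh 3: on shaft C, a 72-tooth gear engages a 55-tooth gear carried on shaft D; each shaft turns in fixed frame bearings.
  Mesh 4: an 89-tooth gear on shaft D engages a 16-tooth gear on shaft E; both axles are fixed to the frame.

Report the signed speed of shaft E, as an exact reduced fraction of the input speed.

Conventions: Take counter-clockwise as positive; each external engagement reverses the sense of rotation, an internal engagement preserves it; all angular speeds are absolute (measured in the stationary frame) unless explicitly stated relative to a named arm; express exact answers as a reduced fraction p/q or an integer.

11214/1265

4-mesh fixed-axis compound train (all bearings frame-fixed)
mesh 1 [28T→23T]: |ω|/ω_in = 1×28/23 = 28/23, sense flips to −
mesh 2 [36T→36T]: |ω|/ω_in = (28/23)×36/36 = 28/23, sense flips to +
mesh 3 [72T→55T]: |ω|/ω_in = (28/23)×72/55 = 2016/1265, sense flips to −
mesh 4 [89T→16T]: |ω|/ω_in = (2016/1265)×89/16 = 11214/1265, sense flips to +
signed output speed (× input speed) = 11214/1265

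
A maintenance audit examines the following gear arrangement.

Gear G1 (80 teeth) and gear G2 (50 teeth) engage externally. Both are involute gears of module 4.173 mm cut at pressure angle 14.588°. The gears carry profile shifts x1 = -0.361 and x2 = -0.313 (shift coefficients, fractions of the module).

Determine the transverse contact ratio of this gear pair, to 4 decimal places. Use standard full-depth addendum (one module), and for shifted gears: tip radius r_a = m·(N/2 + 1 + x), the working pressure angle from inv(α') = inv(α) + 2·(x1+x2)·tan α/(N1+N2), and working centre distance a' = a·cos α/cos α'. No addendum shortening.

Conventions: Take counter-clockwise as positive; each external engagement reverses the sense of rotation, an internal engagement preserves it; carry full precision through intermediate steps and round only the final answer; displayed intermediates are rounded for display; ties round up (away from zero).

recognized (one external pair, fixed centres): single-mesh tooth geometry, m = 4.173, N1 = 80, N2 = 50
base radii: r_b1 = 161.538823, r_b2 = 100.961765
tip radii: r_a1 = 169.586547, r_a2 = 107.191851
inv(α') = inv(14.588°) + 2·(-0.361-0.313)·tan α/(80+50) = 0.00294956  ⇒  α' = 11.78360°
a' = a·cos α / cos α' = 271.2450·cos 14.588°/cos 11.78360° = 268.151646
action lengths: √(r_a1²−r_b1²) = 51.621754, √(r_a2²−r_b2²) = 36.011318
base pitch p_b = π·m·cos α = 12.687230
CR = (51.621754 + 36.011318 − 268.151646·sin 11.78360°)/12.687230 = 2.590972
contact ratio ≈ 2.5910

2.5910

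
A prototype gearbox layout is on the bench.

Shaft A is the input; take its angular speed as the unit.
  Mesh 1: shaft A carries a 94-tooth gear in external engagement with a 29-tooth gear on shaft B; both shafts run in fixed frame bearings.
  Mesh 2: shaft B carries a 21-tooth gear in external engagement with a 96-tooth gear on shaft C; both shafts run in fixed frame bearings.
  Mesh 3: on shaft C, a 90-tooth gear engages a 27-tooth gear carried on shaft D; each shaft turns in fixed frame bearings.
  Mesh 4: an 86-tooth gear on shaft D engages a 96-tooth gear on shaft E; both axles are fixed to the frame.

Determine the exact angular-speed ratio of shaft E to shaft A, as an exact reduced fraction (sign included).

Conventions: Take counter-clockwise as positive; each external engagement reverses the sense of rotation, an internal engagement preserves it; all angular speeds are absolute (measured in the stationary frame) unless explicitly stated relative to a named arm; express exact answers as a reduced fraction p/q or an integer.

class = fixed-axis compound train [4 meshes; 4 ratios multiply, 4 sense flips]
mesh 1 [94T→29T]: running ratio 94/29, sense −
mesh 2 [21T→96T]: running ratio 329/464, sense +
mesh 3 [90T→27T]: running ratio 1645/696, sense −
mesh 4 [86T→96T]: running ratio 70735/33408, sense +
ω_out/ω_in = 70735/33408

70735/33408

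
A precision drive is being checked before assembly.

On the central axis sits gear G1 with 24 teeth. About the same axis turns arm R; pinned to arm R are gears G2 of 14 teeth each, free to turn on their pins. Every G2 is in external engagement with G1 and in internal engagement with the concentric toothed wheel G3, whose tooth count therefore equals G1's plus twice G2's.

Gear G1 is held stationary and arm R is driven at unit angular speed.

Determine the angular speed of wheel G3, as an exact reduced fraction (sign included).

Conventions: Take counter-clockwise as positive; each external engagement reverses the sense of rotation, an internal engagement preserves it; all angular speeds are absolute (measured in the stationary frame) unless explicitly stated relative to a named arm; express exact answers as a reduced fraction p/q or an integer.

planetary set (24T centre, 14T on arm, 52T internal) — Willis relation
ring teeth: 24 + 2·14 = 52
24(ω_sun−ω_arm) = −52(ω_ring−ω_arm),  ω_sun = 0, ω_arm = 1
ω_ring = 1 − (24/52)(0−1) = 19/13
exact speed ratio = 19/13

19/13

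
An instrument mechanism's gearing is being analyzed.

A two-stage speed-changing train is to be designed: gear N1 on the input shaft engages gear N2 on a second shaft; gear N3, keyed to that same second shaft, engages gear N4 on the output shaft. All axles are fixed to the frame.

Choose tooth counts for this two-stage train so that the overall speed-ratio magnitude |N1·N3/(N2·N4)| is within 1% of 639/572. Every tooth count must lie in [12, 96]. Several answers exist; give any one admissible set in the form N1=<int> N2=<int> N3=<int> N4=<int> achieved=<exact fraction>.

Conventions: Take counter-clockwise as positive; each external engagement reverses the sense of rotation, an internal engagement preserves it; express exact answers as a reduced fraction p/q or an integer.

N1=18 N2=13 N3=71 N4=88 achieved=639/572

2-stage fixed-axis compound train for ratio 639/572
target = 639/572 in lowest terms: an exact hit needs N1·N3 = k·639 and N2·N4 = k·572 for one integer k, every count in [12, 96]; additionally prefer no 1:1 stage (N1 ≠ N2, N3 ≠ N4)
k = 1: no 1:1-free in-range split of k·639 and k·572 into factor pairs; take k = 2
k = 2: N1·N3 = 1278 = 18·71, N2·N4 = 1144 = 13·88
achieved = 18·71/(13·88) = 639/572; |achieved − target| = 0 ≤ 639/57200 ✓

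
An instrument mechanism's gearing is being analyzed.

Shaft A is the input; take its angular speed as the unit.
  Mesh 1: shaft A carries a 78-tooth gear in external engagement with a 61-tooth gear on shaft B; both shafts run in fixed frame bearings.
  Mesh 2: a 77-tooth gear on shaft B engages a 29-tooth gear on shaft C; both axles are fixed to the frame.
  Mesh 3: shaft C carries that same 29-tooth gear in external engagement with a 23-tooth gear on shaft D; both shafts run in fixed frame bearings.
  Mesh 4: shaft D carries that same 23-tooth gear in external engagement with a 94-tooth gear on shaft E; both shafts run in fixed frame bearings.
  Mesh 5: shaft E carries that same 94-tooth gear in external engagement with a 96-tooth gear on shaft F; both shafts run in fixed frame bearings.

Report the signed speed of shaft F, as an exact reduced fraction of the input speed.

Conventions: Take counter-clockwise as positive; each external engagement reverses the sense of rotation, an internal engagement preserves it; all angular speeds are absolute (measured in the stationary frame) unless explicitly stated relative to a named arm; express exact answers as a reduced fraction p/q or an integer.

-1001/976

5-mesh fixed-axis compound train (all bearings frame-fixed)
mesh 1 [78T→61T]: |ω|/ω_in = 1×78/61 = 78/61, sense flips to −
mesh 2 [77T→29T]: |ω|/ω_in = (78/61)×77/29 = 6006/1769, sense flips to +
mesh 3 [29T→23T]: |ω|/ω_in = (6006/1769)×29/23 = 6006/1403, sense flips to −
mesh 4 [23T→94T]: |ω|/ω_in = (6006/1403)×23/94 = 3003/2867, sense flips to +
mesh 5 [94T→96T]: |ω|/ω_in = (3003/2867)×94/96 = 1001/976, sense flips to −
signed output speed (× input speed) = -1001/976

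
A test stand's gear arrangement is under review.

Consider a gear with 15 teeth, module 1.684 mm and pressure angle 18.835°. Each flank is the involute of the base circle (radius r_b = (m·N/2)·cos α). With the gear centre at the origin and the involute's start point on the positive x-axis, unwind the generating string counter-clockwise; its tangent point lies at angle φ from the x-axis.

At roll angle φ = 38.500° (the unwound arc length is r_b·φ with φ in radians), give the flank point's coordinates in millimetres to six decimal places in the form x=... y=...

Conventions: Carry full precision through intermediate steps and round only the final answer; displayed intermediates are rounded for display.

class = single-mesh tooth geometry [base-circle involute, m = 1.684, 15T]
pitch radius r_p = m·N/2 = 1.684·15/2 = 12.630000
base radius r_b = r_p·cos α = 12.630000·cos 18.835° = 11.953692
roll angle φ = 38.500° = 0.67195176 rad
x = r_b·(cos φ + φ·sin φ) = 14.355283
y = r_b·(sin φ − φ·cos φ) = 1.155201

x=14.355283 y=1.155201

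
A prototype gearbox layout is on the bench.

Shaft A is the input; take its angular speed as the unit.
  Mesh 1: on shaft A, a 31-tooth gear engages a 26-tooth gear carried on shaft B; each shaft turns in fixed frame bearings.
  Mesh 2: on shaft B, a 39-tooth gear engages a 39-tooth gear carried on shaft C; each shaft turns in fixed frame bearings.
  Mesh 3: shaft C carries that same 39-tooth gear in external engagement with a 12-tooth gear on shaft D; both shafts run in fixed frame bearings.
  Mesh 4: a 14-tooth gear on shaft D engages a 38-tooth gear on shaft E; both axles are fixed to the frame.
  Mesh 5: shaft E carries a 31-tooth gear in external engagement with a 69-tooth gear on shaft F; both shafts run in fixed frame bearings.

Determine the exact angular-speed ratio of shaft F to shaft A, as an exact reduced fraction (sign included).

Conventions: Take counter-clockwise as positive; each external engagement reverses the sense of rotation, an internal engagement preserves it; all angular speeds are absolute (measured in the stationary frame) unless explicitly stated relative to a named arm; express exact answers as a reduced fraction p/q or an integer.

-6727/10488

class = fixed-axis compound train [5 meshes; 5 ratios multiply, 5 sense flips]
mesh 1 [31T→26T]: running ratio 31/26, sense −
mesh 2 [39T→39T]: running ratio 31/26, sense +
mesh 3 [39T→12T]: running ratio 31/8, sense −
mesh 4 [14T→38T]: running ratio 217/152, sense +
mesh 5 [31T→69T]: running ratio 6727/10488, sense −
ω_out/ω_in = -6727/10488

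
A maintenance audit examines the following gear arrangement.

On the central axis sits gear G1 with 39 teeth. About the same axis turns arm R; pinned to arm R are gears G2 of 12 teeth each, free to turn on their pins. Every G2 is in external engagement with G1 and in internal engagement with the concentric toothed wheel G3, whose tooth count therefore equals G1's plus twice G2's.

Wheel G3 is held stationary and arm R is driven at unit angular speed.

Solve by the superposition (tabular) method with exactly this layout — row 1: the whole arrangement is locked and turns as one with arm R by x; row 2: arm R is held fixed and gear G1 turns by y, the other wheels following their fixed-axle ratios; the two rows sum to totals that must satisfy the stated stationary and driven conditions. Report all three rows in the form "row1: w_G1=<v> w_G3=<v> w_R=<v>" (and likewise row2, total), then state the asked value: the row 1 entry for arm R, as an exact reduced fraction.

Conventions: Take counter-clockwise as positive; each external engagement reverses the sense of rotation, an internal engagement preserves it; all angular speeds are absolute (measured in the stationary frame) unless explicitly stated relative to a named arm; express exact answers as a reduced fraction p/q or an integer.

planetary set (39T centre, 12T on arm, 63T internal) — Willis relation
row 1: whole set turns with the arm by x
superposition row 2 [arm held]: sun y, ring −(39/63)·y, arm 0
boundary: total ω_ring = x − (39/63)·y = 0 and total ω_arm = x = 1  ⇒  y = 21/13, x = 1
row 2 ring = −(39/63)·21/13 = -1
totals (row 1 + row 2): sun 1 + 21/13 = 34/13, ring 1 + (-1) = 0, arm 1 + 0 = 1
asked cell (row1, arm) = 1

row1: w_G1=1 w_G3=1 w_R=1
row2: w_G1=21/13 w_G3=-1 w_R=0
total: w_G1=34/13 w_G3=0 w_R=1
asked value: 1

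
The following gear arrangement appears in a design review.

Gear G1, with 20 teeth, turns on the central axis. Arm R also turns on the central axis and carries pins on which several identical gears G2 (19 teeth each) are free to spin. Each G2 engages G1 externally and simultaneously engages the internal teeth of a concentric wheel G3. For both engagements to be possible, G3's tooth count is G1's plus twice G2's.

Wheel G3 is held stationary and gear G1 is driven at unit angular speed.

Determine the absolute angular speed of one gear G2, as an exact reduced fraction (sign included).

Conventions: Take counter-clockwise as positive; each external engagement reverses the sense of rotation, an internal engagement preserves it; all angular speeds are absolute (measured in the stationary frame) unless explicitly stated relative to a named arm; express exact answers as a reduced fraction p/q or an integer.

class = planetary set [G3 = 20+2·19 = 58; Willis about the carrier]
ring teeth: 20 + 2·19 = 58
20(ω_sun−ω_arm) = −58(ω_ring−ω_arm),  ω_ring = 0, ω_sun = 1
20(1−ω_arm) = −58(0−ω_arm)  ⇒  78·ω_arm = 20  ⇒  ω_arm = 10/39
sun–planet mesh: 20·(1−10/39) = −19·(ω_p−ω_arm)  ⇒  ω_p−ω_arm = -580/741
ω_p = 10/39 − 580/741 = -10/19
exact speed ratio = -10/19

-10/19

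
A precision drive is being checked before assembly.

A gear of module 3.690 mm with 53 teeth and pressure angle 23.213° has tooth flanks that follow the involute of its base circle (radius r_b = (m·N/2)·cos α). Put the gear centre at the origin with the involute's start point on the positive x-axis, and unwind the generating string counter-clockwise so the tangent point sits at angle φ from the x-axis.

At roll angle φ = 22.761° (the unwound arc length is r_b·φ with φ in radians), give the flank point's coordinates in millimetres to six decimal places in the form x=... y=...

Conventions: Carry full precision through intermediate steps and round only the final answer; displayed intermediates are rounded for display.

x=96.682737 y=1.848524

single-mesh involute tooth geometry (53T wheel at module 3.690)
pitch radius r_p = m·N/2 = 3.690·53/2 = 97.785000
base radius r_b = r_p·cos α = 97.785000·cos 23.213° = 89.868907
roll angle φ = 22.761° = 0.39725439 rad
x = r_b·(cos φ + φ·sin φ) = 96.682737
y = r_b·(sin φ − φ·cos φ) = 1.848524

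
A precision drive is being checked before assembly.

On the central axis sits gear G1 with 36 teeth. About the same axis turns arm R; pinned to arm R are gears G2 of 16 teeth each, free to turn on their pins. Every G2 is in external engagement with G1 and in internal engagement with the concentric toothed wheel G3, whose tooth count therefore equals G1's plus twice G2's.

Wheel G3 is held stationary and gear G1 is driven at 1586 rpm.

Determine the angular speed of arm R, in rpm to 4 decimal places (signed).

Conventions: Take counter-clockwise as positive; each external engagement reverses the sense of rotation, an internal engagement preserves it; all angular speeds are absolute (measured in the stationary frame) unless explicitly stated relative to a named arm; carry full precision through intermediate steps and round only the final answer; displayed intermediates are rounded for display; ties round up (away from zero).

+549.0000 rpm

recognized (axles ride arm R): planetary set, 36/16/68 teeth
normalise by the input: solve with ω_sun = 1, then scale by 1586 rpm
ring teeth: 36 + 2·16 = 68
36(ω_sun−ω_arm) = −68(ω_ring−ω_arm),  ω_ring = 0, ω_sun = 1
36(1−ω_arm) = −68(0−ω_arm)  ⇒  104·ω_arm = 36  ⇒  ω_arm = 9/26
scale: ω_arm = 9/26 × 1586 rpm = +549.0000 rpm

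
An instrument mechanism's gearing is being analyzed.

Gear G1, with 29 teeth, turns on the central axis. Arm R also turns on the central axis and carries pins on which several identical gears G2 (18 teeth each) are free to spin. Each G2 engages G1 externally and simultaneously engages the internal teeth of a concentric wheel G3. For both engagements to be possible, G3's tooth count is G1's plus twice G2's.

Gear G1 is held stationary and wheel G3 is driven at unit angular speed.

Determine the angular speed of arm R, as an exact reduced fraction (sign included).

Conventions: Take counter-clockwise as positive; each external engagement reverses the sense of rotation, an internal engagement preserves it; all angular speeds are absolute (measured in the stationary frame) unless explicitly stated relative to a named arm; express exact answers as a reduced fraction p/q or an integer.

65/94

planetary set (29T centre, 18T on arm, 65T internal) — Willis relation
ring teeth: 29 + 2·18 = 65
29(ω_sun−ω_arm) = −65(ω_ring−ω_arm),  ω_sun = 0, ω_ring = 1
29(0−ω_arm) = −65(1−ω_arm)  ⇒  94·ω_arm = 65  ⇒  ω_arm = 65/94
exact speed ratio = 65/94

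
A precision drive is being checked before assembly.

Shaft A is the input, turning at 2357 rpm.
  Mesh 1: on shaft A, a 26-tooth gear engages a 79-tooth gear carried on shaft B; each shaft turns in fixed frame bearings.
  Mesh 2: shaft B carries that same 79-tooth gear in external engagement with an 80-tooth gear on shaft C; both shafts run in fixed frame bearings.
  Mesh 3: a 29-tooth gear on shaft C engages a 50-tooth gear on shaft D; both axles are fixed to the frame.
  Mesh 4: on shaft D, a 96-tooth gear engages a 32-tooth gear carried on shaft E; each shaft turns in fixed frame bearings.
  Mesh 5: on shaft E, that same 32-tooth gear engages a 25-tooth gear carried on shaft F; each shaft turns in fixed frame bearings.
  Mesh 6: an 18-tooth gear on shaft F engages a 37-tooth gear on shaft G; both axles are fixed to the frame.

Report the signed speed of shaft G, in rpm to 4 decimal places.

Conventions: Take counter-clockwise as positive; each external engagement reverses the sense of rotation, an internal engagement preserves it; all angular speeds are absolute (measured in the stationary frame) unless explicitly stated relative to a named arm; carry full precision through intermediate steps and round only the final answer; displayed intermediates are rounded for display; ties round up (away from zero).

6-mesh fixed-axis compound train (all bearings frame-fixed)
mesh 1 [26T→79T]: ω = 2357.0000×26/79 = 775.7215 rpm, sense flips to −
mesh 2 [79T→80T]: ω = 775.7215×79/80 = 766.0250 rpm, sense flips to +
mesh 3 [29T→50T]: ω = 766.0250×29/50 = 444.2945 rpm, sense flips to −
mesh 4 [96T→32T]: ω = 444.2945×96/32 = 1332.8835 rpm, sense flips to +
mesh 5 [32T→25T]: ω = 1332.8835×32/25 = 1706.0909 rpm, sense flips to −
mesh 6 [18T→37T]: ω = 1706.0909×18/37 = 829.9902 rpm, sense flips to +
signed output speed = +829.9902 rpm

+829.9902 rpm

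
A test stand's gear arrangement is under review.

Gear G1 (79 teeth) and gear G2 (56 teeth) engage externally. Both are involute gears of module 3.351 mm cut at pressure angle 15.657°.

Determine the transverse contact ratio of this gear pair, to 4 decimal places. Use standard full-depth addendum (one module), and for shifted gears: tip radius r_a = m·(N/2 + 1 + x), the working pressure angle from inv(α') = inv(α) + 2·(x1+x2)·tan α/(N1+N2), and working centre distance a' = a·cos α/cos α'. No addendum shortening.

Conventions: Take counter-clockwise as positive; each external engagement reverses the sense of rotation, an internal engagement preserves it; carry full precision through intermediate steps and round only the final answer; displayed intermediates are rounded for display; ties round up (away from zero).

2.1093

single-mesh involute tooth geometry (79T engaging 56T at module 3.351)
base radii: r_b1 = 127.453057, r_b2 = 90.346471
tip radii: r_a1 = 135.715500, r_a2 = 97.179000
no profile shift: α' = α, a' = a
action lengths: √(r_a1²−r_b1²) = 46.630626, √(r_a2²−r_b2²) = 35.794878
base pitch p_b = π·m·cos α = 10.136850
CR = (46.630626 + 35.794878 − 226.192500·sin 15.65700°)/10.136850 = 2.109250
contact ratio ≈ 2.1093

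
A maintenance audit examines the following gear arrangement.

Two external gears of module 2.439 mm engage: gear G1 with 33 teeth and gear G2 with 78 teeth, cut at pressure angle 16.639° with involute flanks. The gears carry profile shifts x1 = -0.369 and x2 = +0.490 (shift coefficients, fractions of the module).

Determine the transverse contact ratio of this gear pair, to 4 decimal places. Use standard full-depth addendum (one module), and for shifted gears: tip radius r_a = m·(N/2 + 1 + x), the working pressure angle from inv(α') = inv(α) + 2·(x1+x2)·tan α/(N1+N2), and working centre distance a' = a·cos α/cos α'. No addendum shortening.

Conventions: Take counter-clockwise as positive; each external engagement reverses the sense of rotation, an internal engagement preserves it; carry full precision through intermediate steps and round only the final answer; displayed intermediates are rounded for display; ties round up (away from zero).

topology: single-mesh involute geometry — m = 2.439, 33T/78T pair
base radii: r_b1 = 38.558420, r_b2 = 91.138083
tip radii: r_a1 = 41.782509, r_a2 = 98.755110
inv(α') = inv(16.639°) + 2·(-0.369+0.490)·tan α/(33+78) = 0.00910049  ⇒  α' = 17.04632°
a' = a·cos α / cos α' = 135.3645·cos 16.639°/cos 17.04632° = 135.656137
action lengths: √(r_a1²−r_b1²) = 16.094295, √(r_a2²−r_b2²) = 38.031849
base pitch p_b = π·m·cos α = 7.341506
CR = (16.094295 + 38.031849 − 135.656137·sin 17.04632°)/7.341506 = 1.955902
contact ratio ≈ 1.9559

1.9559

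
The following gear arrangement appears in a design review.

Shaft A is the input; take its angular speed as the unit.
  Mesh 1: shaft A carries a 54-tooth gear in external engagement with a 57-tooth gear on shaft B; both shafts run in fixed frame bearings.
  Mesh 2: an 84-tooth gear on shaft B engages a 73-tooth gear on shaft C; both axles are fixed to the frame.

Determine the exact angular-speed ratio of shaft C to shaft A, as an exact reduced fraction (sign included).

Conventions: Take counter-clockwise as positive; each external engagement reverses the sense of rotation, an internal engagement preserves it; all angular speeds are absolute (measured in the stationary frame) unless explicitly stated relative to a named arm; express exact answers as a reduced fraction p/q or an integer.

1512/1387

class = fixed-axis compound train [2 meshes; 2 ratios multiply, 2 sense flips]
mesh 1 [54T→57T]: running ratio 18/19, sense −
mesh 2 [84T→73T]: running ratio 1512/1387, sense +
ω_out/ω_in = 1512/1387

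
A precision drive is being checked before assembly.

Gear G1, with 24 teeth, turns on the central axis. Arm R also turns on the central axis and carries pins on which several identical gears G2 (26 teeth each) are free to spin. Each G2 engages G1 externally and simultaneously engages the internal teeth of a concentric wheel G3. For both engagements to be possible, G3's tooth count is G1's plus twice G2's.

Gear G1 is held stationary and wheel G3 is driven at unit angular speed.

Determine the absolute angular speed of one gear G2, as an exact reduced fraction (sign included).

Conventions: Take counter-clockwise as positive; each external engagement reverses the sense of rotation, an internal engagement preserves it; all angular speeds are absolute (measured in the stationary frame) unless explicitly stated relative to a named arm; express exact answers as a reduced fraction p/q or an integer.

topology: planetary set — G1 24T / G2 26T / G3 76T, arm = carrier (Willis)
ring teeth: 24 + 2·26 = 76
24(ω_sun−ω_arm) = −76(ω_ring−ω_arm),  ω_sun = 0, ω_ring = 1
24(0−ω_arm) = −76(1−ω_arm)  ⇒  100·ω_arm = 76  ⇒  ω_arm = 19/25
sun–planet mesh: 24·(0−19/25) = −26·(ω_p−ω_arm)  ⇒  ω_p−ω_arm = 228/325
ω_p = 19/25 + 228/325 = 19/13
exact speed ratio = 19/13

19/13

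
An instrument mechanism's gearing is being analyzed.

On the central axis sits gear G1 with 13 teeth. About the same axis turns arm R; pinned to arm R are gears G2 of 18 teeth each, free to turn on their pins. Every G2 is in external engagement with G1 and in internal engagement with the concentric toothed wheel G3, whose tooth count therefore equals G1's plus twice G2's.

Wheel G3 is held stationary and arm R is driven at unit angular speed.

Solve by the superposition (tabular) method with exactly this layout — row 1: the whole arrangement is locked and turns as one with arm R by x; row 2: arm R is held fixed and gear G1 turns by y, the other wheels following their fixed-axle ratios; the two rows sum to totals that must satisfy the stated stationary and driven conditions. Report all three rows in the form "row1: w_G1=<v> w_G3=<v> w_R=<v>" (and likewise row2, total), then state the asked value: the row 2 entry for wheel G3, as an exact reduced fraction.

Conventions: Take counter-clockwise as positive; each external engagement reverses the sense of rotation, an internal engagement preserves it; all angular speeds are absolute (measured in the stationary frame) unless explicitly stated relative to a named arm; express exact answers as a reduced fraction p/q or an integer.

class = planetary set [G3 = 13+2·18 = 49; Willis about the carrier]
row 1: whole set turns with the arm by x
row 2 — arm fixed, fixed-axis ratios: sun y, ring −(13/49)·y, arm 0
boundary: total ω_ring = x − (13/49)·y = 0 and total ω_arm = x = 1  ⇒  y = 49/13, x = 1
row 2 ring = −(13/49)·49/13 = -1
totals (row 1 + row 2): sun 1 + 49/13 = 62/13, ring 1 + (-1) = 0, arm 1 + 0 = 1
asked cell (row2, ring) = -1

row1: w_G1=1 w_G3=1 w_R=1
row2: w_G1=49/13 w_G3=-1 w_R=0
total: w_G1=62/13 w_G3=0 w_R=1
asked value: -1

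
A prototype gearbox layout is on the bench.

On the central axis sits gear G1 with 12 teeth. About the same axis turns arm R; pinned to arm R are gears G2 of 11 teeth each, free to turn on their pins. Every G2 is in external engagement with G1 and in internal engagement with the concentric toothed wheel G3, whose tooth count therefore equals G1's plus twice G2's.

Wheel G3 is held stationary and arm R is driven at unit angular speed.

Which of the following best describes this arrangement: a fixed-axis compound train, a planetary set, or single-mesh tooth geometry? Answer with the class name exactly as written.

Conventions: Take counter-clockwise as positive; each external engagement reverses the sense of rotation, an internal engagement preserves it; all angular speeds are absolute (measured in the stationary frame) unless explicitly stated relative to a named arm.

class = planetary set [G3 = 12+2·11 = 34; Willis about the carrier]
classification: planetary set

planetary set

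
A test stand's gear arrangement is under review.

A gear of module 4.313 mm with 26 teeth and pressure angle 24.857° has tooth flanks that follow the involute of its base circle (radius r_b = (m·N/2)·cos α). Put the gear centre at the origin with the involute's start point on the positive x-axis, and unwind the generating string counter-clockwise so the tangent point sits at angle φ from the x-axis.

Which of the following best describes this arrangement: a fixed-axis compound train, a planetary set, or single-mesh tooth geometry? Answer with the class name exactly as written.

single-mesh involute tooth geometry (26T wheel at module 4.313)
classification: single-mesh tooth geometry

single-mesh tooth geometry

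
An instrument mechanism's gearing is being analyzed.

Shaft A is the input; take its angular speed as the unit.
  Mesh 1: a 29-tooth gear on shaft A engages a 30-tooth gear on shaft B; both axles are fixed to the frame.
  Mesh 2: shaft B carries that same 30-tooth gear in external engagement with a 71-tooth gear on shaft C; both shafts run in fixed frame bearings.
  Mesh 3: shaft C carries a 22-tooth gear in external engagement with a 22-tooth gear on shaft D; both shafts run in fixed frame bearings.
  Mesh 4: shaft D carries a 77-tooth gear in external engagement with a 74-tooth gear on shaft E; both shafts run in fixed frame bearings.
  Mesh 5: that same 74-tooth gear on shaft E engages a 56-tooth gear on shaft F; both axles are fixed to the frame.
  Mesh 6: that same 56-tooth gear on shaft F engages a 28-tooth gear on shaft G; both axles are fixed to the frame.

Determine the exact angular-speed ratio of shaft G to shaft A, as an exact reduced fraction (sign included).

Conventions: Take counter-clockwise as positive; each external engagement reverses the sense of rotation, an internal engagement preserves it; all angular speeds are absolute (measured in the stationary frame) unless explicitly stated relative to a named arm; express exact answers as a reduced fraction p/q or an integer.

class = fixed-axis compound train [6 meshes; 6 ratios multiply, 6 sense flips]
mesh 1 [29T→30T]: running ratio 29/30, sense −
mesh 2 [30T→71T]: running ratio 29/71, sense +
mesh 3 [22T→22T]: running ratio 29/71, sense −
mesh 4 [77T→74T]: running ratio 2233/5254, sense +
mesh 5 [74T→56T]: running ratio 319/568, sense −
mesh 6 [56T→28T]: running ratio 319/284, sense +
ω_out/ω_in = 319/284

319/284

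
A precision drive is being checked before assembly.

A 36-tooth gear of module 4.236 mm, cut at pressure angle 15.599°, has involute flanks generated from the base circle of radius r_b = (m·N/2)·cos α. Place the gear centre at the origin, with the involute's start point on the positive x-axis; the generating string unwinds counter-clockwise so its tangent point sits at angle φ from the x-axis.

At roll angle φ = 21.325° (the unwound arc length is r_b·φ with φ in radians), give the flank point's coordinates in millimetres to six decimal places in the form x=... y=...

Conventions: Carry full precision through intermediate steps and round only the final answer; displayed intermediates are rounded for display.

x=78.351432 y=1.244744

class = single-mesh tooth geometry [base-circle involute, m = 4.236, 36T]
pitch radius r_p = m·N/2 = 4.236·36/2 = 76.248000
base radius r_b = r_p·cos α = 76.248000·cos 15.599° = 73.439577
roll angle φ = 21.325° = 0.37219146 rad
x = r_b·(cos φ + φ·sin φ) = 78.351432
y = r_b·(sin φ − φ·cos φ) = 1.244744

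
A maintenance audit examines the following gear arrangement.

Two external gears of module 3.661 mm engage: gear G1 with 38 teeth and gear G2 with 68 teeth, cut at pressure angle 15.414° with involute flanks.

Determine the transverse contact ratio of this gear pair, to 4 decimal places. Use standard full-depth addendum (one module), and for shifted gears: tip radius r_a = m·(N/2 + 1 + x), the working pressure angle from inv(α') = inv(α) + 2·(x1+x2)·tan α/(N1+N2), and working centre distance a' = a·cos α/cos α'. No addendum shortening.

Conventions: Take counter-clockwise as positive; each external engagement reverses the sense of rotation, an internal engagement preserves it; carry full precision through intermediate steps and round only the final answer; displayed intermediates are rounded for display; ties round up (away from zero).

class = single-mesh tooth geometry [involute pair 38T × 68T, m = 3.661]
base radii: r_b1 = 67.056997, r_b2 = 119.996731
tip radii: r_a1 = 73.220000, r_a2 = 128.135000
no profile shift: α' = α, a' = a
action lengths: √(r_a1²−r_b1²) = 29.402850, √(r_a2²−r_b2²) = 44.937321
base pitch p_b = π·m·cos α = 11.087672
CR = (29.402850 + 44.937321 − 194.033000·sin 15.41400°)/11.087672 = 2.053435
contact ratio ≈ 2.0534

2.0534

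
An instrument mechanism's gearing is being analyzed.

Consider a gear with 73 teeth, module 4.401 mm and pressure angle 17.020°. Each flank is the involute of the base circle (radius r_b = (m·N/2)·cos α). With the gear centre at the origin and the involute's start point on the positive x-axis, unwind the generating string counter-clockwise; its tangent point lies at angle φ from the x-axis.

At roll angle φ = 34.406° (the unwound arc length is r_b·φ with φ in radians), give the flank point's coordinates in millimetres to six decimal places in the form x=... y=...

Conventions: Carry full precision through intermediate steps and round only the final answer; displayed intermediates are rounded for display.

x=178.848105 y=10.692160

class = single-mesh tooth geometry [base-circle involute, m = 4.401, 73T]
pitch radius r_p = m·N/2 = 4.401·73/2 = 160.636500
base radius r_b = r_p·cos α = 160.636500·cos 17.020° = 153.601045
roll angle φ = 34.406° = 0.60049798 rad
x = r_b·(cos φ + φ·sin φ) = 178.848105
y = r_b·(sin φ − φ·cos φ) = 10.692160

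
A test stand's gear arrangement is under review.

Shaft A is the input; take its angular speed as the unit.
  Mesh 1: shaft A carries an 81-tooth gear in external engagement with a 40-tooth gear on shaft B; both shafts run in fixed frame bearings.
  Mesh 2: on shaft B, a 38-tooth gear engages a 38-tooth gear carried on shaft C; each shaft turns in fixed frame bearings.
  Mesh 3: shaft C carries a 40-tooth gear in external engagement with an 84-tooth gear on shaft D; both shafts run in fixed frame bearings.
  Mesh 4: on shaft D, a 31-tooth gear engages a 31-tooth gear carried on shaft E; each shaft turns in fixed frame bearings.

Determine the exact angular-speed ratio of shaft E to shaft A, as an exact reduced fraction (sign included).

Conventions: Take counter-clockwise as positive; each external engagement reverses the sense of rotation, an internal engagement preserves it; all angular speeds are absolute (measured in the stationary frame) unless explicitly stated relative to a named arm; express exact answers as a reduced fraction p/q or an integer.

class = fixed-axis compound train [4 meshes; 4 ratios multiply, 4 sense flips]
mesh 1 [81T→40T]: running ratio 81/40, sense −
mesh 2 [38T→38T]: running ratio 81/40, sense +
mesh 3 [40T→84T]: running ratio 27/28, sense −
mesh 4 [31T→31T]: running ratio 27/28, sense +
ω_out/ω_in = 27/28

27/28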